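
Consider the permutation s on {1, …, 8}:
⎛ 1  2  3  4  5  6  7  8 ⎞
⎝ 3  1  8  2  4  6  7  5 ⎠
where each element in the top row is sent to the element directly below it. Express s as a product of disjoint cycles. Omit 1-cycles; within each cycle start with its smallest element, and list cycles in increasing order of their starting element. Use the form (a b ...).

Iterating s from 1 gives 1 → 3 → 8 → 5 → 4 → 2 → 1; that is the 6-cycle (1 3 8 5 4 2).
Continuing from each remaining unvisited element yields (1 3 8 5 4 2).

(1 3 8 5 4 2)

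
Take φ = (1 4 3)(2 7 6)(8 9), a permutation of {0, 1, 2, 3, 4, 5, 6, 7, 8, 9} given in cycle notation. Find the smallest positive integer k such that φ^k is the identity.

6

The disjoint cycles have lengths 3, 3, 2, 1, 1.
Since disjoint cycles commute, ord(φ) = lcm(3, 3, 2) = 6.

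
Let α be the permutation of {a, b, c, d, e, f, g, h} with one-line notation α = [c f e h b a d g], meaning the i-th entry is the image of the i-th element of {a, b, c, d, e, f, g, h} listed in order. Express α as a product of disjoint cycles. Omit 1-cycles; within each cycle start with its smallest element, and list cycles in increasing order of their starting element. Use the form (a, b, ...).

From a: a → c → e → b → f → a, closing the cycle (a, c, e, b, f).
Repeating from the next unused element and collecting all non-trivial cycles gives (a, c, e, b, f)(d, h, g).

(a, c, e, b, f)(d, h, g)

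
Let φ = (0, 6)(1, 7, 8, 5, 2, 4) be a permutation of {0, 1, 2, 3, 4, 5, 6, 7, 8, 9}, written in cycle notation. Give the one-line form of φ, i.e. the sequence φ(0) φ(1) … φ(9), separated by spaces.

Reading each image from the cycles: 0→6, 1→7, 2→4, 3→3, 4→1, 5→2, 6→0, 7→8, 8→5, 9→9.
Listing these in domain order gives 6 7 4 3 1 2 0 8 5 9.

6 7 4 3 1 2 0 8 5 9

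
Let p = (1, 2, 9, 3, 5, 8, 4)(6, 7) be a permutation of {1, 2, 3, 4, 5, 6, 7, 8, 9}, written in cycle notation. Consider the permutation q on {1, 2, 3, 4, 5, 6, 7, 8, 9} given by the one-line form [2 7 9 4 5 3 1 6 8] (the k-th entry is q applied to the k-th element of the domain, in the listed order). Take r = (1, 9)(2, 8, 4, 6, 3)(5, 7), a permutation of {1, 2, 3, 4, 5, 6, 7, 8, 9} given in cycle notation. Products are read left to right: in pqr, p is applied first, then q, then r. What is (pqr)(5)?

3

Chase 5: p(5) = 8; q(8) = 6; r(6) = 3. Hence (pqr)(5) = 3.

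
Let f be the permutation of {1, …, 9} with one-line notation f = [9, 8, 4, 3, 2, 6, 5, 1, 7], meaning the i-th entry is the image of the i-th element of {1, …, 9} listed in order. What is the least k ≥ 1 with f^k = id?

Decomposing into disjoint cycles gives cycle lengths 6, 2, 1.
The order is lcm(6, 2) = 6.

6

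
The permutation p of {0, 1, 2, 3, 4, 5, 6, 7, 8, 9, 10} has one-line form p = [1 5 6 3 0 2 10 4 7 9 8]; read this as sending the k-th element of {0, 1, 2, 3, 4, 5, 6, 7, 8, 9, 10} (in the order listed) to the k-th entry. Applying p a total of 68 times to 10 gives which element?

Tracing 10 → 8 → … returns to 10 after 9 steps, so 10 lies in a 9-cycle (0, 1, 5, 2, 6, 10, 8, 7, 4).
Since the cycle has length 9, p^68 acts on it the same as p^5 (68 mod 9 = 5).
Stepping 5 places around the cycle: 10 → 8 → 7 → 4 → 0 → 1.

1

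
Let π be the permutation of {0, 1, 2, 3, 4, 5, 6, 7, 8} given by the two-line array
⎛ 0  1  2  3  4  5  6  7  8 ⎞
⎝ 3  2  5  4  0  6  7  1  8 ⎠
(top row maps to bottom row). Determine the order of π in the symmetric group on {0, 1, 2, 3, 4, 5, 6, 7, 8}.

Writing π as disjoint cycles, the cycle lengths are 5, 3, 1.
The order is lcm(5, 3) = 15.

15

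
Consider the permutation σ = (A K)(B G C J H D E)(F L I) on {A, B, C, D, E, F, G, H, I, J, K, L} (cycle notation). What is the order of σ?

The cycle type of σ is (7, 3, 2).
The order of σ is the least common multiple of its cycle lengths: lcm(7, 3, 2) = 42.

42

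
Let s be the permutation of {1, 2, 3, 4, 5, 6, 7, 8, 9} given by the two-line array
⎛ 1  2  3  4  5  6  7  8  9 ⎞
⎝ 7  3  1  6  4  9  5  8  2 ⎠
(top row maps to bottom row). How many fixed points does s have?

1

The fixed points (elements with s(x) = x) are {8}, so there is 1.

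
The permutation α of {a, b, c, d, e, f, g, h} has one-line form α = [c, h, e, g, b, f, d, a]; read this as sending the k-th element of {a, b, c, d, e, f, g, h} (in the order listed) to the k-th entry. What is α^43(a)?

b

Tracing a → c → … returns to a after 5 steps, so a lies in a 5-cycle (a c e b h).
Since the cycle has length 5, α^43 acts on it the same as α^3 (43 mod 5 = 3).
Stepping 3 places around the cycle: a → c → e → b.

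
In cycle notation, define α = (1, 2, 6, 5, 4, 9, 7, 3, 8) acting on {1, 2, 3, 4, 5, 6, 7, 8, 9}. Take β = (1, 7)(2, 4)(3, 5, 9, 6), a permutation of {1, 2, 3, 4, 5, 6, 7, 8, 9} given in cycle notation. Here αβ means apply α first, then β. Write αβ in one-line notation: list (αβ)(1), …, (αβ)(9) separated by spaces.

4 3 8 6 2 9 5 7 1

(αβ)(x) = β(α(x)). Computing each image: β(α(1)) = β(2) = 4, β(α(2)) = β(6) = 3, β(α(3)) = β(8) = 8, β(α(4)) = β(9) = 6, β(α(5)) = β(4) = 2, β(α(6)) = β(5) = 9, β(α(7)) = β(3) = 5, β(α(8)) = β(1) = 7, β(α(9)) = β(7) = 1.
Hence αβ = [4 3 8 6 2 9 5 7 1].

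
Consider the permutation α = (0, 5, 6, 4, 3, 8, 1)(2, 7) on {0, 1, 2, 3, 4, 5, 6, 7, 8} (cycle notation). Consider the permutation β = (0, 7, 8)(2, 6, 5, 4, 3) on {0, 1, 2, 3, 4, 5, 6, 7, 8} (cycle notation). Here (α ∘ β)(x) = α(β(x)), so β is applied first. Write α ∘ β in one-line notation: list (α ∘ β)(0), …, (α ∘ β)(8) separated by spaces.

(α ∘ β)(x) = α(β(x)). Computing each image: α(β(0)) = α(7) = 2, α(β(1)) = α(1) = 0, α(β(2)) = α(6) = 4, α(β(3)) = α(2) = 7, α(β(4)) = α(3) = 8, α(β(5)) = α(4) = 3, α(β(6)) = α(5) = 6, α(β(7)) = α(8) = 1, α(β(8)) = α(0) = 5.
Hence α ∘ β = [2 0 4 7 8 3 6 1 5].

2 0 4 7 8 3 6 1 5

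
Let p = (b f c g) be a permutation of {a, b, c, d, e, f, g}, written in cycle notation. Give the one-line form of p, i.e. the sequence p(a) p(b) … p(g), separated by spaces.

Each element maps to the next entry in its cycle (wrapping to the front): a→a, b→f, c→g, d→d, e→e, f→c, g→b.
Listing these in domain order gives a f g d e c b.

a f g d e c b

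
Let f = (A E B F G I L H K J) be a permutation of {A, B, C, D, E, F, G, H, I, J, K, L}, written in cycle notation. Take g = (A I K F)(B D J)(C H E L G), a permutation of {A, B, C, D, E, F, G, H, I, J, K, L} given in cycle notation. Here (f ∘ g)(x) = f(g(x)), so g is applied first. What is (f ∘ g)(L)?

First apply g: g(L) = G, then f(G) = I. Thus (f ∘ g)(L) = I.

I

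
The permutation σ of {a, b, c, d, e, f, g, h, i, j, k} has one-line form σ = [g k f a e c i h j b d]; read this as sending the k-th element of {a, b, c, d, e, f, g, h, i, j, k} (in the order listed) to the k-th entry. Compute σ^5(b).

Tracing b → k → … returns to b after 7 steps, so b lies in a 7-cycle (a g i j b k d).
Stepping 5 places around the cycle: b → k → d → a → g → i.

i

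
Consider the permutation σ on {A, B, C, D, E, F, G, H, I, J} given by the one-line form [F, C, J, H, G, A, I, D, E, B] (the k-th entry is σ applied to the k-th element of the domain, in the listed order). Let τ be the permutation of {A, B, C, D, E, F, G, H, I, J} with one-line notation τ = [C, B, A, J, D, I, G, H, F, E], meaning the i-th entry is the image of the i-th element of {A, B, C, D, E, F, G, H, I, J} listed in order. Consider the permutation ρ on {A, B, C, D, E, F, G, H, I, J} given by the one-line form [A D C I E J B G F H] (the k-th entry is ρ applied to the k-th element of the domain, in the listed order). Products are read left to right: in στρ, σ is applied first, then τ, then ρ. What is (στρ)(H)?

Apply the permutations in order: σ(H) = D, then τ(D) = J, then ρ(J) = H. So (στρ)(H) = H.

H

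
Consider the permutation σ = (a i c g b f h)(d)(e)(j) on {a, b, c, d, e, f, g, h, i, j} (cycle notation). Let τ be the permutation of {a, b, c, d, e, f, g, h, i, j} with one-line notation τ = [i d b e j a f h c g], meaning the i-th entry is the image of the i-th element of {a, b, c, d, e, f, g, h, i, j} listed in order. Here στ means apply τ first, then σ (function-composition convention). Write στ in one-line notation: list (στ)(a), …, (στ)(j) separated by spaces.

(στ)(x) = σ(τ(x)). Computing each image: σ(τ(a)) = σ(i) = c, σ(τ(b)) = σ(d) = d, σ(τ(c)) = σ(b) = f, σ(τ(d)) = σ(e) = e, σ(τ(e)) = σ(j) = j, σ(τ(f)) = σ(a) = i, σ(τ(g)) = σ(f) = h, σ(τ(h)) = σ(h) = a, σ(τ(i)) = σ(c) = g, σ(τ(j)) = σ(g) = b.
Hence στ = [c d f e j i h a g b].

c d f e j i h a g b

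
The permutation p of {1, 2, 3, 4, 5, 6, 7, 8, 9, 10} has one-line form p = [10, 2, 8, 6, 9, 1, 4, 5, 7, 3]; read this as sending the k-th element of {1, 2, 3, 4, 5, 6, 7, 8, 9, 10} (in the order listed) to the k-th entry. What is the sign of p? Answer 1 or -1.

In disjoint-cycle form the cycle lengths are 9, 1.
A cycle of length ℓ contributes ℓ−1 transpositions, so p is a product of 8 transpositions — even.

1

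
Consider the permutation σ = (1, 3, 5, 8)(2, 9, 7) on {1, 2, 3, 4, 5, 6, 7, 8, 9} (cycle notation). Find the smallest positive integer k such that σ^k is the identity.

12

The disjoint cycles have lengths 4, 3, 1, 1.
Since disjoint cycles commute, ord(σ) = lcm(4, 3) = 12.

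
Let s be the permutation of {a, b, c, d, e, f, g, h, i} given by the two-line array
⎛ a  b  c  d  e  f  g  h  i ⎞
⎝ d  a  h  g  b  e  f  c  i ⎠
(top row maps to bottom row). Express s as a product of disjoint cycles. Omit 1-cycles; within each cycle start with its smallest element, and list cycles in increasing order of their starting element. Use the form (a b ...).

Start at a and follow images: a → d → g → f → e → b → a, giving the cycle (a d g f e b).
Continuing from each remaining unvisited element yields (a d g f e b)(c h).

(a d g f e b)(c h)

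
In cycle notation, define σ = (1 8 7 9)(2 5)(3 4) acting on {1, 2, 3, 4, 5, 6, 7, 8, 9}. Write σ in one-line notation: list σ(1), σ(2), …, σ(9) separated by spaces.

8 5 4 3 2 6 9 7 1

Each element maps to the next entry in its cycle (wrapping to the front): 1↦8, 2↦5, 3↦4, 4↦3, 5↦2, 6↦6, 7↦9, 8↦7, 9↦1.
Listing these in domain order gives 8 5 4 3 2 6 9 7 1.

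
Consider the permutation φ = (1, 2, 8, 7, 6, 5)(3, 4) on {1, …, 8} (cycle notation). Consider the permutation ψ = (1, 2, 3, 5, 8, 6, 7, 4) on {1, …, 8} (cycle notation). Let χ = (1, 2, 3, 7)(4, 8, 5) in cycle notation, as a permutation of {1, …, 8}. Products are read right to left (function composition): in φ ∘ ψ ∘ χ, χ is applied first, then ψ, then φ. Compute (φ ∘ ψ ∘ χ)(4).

Chase 4: χ(4) = 8; ψ(8) = 6; φ(6) = 5. Hence (φ ∘ ψ ∘ χ)(4) = 5.

5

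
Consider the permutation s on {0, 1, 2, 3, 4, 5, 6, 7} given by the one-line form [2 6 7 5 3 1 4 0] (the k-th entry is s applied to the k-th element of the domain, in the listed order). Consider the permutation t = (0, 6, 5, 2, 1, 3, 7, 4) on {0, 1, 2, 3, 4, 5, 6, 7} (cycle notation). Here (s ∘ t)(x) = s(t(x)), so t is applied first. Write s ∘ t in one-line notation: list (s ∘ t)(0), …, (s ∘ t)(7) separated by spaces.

For each element, apply t then s: 0 → 6 → 4; 1 → 3 → 5; 2 → 1 → 6; 3 → 7 → 0; 4 → 0 → 2; 5 → 2 → 7; 6 → 5 → 1; 7 → 4 → 3.
Collecting the images, s ∘ t = [4 5 6 0 2 7 1 3].

4 5 6 0 2 7 1 3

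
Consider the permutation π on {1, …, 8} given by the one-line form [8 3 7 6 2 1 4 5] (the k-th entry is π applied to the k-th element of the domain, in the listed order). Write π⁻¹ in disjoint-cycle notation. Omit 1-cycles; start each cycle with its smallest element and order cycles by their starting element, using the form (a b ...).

(1 6 4 7 3 2 5 8)

The cycle decomposition of π is (1 8 5 2 3 7 4 6).
The inverse reverses every cycle; in canonical form, π⁻¹ = (1 6 4 7 3 2 5 8).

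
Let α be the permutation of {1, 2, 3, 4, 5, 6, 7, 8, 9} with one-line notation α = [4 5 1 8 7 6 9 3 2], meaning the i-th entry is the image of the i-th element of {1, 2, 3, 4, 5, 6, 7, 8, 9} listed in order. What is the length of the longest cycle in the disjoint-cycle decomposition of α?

Decomposing into disjoint cycles gives (1, 4, 8, 3)(2, 5, 7, 9); the longest has length 4.

4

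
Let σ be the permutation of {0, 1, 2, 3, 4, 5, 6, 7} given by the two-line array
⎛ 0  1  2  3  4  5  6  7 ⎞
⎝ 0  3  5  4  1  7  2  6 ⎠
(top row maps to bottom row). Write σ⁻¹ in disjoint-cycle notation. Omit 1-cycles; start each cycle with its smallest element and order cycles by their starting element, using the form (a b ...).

First write σ in disjoint cycles: (1 3 4)(2 5 7 6).
Reversing each cycle (and rotating so the smallest element leads) gives σ⁻¹ = (1 4 3)(2 6 7 5).

(1 4 3)(2 6 7 5)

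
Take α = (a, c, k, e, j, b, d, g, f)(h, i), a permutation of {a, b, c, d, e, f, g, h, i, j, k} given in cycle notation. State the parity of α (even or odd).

odd

The cycle lengths are 9, 2.
A cycle is odd iff its length is even; α has 1 even-length cycle, so sgn(α) = (−1)^1 and α is odd.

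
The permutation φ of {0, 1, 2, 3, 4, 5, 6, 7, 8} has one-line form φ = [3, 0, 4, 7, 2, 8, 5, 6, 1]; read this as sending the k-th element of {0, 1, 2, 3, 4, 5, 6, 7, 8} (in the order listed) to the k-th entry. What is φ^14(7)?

Tracing 7 → 6 → … returns to 7 after 7 steps, so 7 lies in a 7-cycle (0, 3, 7, 6, 5, 8, 1).
Since the cycle has length 7, φ^14 acts on it the same as φ^0 (14 mod 7 = 0).
So φ^14(7) = 7.

7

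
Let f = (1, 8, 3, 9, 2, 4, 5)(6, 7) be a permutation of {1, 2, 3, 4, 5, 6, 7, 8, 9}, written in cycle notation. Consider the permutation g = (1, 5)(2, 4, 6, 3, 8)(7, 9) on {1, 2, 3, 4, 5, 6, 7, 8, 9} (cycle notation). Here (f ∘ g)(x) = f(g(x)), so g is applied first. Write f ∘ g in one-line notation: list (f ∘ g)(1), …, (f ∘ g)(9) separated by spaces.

1 5 3 7 8 9 2 4 6

(f ∘ g)(x) = f(g(x)). Computing each image: f(g(1)) = f(5) = 1, f(g(2)) = f(4) = 5, f(g(3)) = f(8) = 3, f(g(4)) = f(6) = 7, f(g(5)) = f(1) = 8, f(g(6)) = f(3) = 9, f(g(7)) = f(9) = 2, f(g(8)) = f(2) = 4, f(g(9)) = f(7) = 6.
Hence f ∘ g = [1 5 3 7 8 9 2 4 6].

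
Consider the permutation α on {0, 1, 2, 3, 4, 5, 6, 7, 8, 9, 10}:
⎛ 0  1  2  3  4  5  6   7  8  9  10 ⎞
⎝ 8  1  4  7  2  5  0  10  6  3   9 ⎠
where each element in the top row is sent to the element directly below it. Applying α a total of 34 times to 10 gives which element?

3

Tracing 10 → 9 → … returns to 10 after 4 steps, so 10 lies in a 4-cycle (3 7 10 9).
On a 4-cycle, α^4 is the identity, so α^34 = α^2 there (34 ≡ 2 mod 4).
Stepping 2 places around the cycle: 10 → 9 → 3.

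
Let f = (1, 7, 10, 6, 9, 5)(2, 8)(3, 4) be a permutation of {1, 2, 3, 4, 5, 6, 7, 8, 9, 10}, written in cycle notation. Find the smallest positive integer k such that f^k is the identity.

The cycle type of f is (6, 2, 2).
The order of f is the least common multiple of its cycle lengths: lcm(6, 2, 2) = 6.

6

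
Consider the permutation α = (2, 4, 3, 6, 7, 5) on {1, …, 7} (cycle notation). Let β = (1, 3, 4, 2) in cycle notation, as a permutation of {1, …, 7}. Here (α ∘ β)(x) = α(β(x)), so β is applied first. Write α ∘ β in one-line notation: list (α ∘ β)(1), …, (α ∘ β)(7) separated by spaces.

Chase each element through β then α: 1 → 3 → 6; 2 → 1 → 1; 3 → 4 → 3; 4 → 2 → 4; 5 → 5 → 2; 6 → 6 → 7; 7 → 7 → 5.
So α ∘ β in one-line form is 6 1 3 4 2 7 5.

6 1 3 4 2 7 5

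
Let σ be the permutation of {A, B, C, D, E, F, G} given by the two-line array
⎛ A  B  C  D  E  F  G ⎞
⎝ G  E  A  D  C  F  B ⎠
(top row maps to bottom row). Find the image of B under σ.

E

The entry below B in the array is E, so σ(B) = E.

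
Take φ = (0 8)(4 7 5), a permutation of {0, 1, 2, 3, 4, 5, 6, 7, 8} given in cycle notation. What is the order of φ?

The cycle type of φ is (3, 2, 1, 1, 1, 1).
The order is lcm(3, 2) = 6.

6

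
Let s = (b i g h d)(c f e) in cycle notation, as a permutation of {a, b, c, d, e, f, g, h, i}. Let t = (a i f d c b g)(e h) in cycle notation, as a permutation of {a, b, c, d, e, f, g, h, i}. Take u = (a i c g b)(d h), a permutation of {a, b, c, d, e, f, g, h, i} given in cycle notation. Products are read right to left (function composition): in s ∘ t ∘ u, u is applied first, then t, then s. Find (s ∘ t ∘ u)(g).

h

Chase g: u(g) = b; t(b) = g; s(g) = h. Hence (s ∘ t ∘ u)(g) = h.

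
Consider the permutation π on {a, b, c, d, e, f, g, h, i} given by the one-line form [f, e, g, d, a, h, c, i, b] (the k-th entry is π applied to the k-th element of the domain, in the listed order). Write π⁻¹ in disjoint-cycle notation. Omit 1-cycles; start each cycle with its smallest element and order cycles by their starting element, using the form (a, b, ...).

(a, e, b, i, h, f)(c, g)

The cycle decomposition of π is (a, f, h, i, b, e)(c, g).
Reversing each cycle (and rotating so the smallest element leads) gives π⁻¹ = (a, e, b, i, h, f)(c, g).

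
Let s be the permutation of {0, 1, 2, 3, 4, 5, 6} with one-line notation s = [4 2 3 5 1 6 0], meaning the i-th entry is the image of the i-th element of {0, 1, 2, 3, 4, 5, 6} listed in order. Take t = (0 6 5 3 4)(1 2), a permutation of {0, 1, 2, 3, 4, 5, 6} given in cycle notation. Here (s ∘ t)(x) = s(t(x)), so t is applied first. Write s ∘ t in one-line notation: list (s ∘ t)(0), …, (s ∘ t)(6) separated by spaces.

(s ∘ t)(x) = s(t(x)). Computing each image: s(t(0)) = s(6) = 0, s(t(1)) = s(2) = 3, s(t(2)) = s(1) = 2, s(t(3)) = s(4) = 1, s(t(4)) = s(0) = 4, s(t(5)) = s(3) = 5, s(t(6)) = s(5) = 6.
Hence s ∘ t = [0 3 2 1 4 5 6].

0 3 2 1 4 5 6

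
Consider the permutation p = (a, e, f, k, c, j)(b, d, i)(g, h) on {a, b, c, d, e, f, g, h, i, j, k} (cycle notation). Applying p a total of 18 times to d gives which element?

d lies in the 3-cycle (b, d, i).
On a 3-cycle, p^3 is the identity, so p^18 = p^0 there (18 ≡ 0 mod 3).
So p^18(d) = d.

d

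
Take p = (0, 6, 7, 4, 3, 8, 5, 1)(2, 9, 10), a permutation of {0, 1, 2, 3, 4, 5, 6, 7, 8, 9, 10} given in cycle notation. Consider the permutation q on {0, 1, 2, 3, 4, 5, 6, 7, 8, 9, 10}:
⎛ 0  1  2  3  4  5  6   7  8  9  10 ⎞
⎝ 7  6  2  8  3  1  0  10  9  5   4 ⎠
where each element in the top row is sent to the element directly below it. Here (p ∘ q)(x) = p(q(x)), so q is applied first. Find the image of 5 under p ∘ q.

0

First apply q: q(5) = 1, then p(1) = 0. Thus (p ∘ q)(5) = 0.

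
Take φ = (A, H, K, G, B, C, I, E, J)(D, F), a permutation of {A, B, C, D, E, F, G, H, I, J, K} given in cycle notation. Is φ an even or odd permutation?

odd

The cycle lengths are 9, 2.
A cycle is odd iff its length is even; φ has 1 even-length cycle, so sgn(φ) = (−1)^1 and φ is odd.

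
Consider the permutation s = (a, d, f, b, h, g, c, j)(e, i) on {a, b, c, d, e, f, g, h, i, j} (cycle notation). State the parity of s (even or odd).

The cycle lengths are 8, 2.
A cycle of length ℓ contributes ℓ−1 transpositions, so s is a product of 7 + 1 = 8 transpositions — even.

even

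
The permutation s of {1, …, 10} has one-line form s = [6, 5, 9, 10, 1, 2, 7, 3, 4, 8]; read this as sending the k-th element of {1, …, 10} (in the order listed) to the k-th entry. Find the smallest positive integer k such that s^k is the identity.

20

Decomposing into disjoint cycles gives cycle lengths 5, 4, 1.
Since disjoint cycles commute, ord(s) = lcm(5, 4) = 20.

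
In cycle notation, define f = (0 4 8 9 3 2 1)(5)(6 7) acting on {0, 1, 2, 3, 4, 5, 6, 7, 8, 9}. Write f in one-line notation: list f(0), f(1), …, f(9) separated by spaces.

4 0 1 2 8 5 7 6 9 3

Reading each image from the cycles: 0→4, 1→0, 2→1, 3→2, 4→8, 5→5, 6→7, 7→6, 8→9, 9→3.
Listing these in domain order gives 4 0 1 2 8 5 7 6 9 3.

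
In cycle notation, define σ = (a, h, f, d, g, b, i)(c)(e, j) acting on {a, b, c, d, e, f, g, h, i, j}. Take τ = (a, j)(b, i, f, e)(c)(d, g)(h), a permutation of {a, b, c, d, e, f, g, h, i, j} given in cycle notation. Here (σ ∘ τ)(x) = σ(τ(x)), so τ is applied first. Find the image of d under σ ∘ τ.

b

τ(d) = g, then σ(g) = b; composing gives (σ ∘ τ)(d) = b.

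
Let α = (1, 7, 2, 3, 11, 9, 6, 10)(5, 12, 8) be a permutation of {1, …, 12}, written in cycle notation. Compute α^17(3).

3 lies in the 8-cycle (1, 7, 2, 3, 11, 9, 6, 10).
On an 8-cycle, α^8 is the identity, so α^17 = α^1 there (17 ≡ 1 mod 8).
Stepping 1 place around the cycle: 3 → 11.

11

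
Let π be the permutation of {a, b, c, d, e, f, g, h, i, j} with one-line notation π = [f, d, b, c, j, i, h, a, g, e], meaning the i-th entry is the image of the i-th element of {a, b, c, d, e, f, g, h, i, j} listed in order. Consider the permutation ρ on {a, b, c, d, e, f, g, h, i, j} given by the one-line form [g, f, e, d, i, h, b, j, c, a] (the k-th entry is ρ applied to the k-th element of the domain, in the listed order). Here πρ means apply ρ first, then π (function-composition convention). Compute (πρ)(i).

First apply ρ: ρ(i) = c, then π(c) = b. Thus (πρ)(i) = b.

b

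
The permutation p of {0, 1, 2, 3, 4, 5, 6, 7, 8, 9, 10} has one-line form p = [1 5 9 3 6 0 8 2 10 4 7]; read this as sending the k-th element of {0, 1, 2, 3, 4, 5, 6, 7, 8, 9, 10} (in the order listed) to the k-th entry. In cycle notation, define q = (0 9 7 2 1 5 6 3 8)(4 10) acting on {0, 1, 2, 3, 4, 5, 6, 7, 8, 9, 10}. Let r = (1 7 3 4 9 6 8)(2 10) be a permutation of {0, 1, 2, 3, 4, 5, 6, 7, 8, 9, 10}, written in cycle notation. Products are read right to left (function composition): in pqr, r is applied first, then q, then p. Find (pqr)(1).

9

Chase 1: r(1) = 7; q(7) = 2; p(2) = 9. Hence (pqr)(1) = 9.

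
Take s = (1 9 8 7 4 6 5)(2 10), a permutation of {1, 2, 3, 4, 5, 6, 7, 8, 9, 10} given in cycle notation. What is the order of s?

The cycle type of s is (7, 2, 1).
Since disjoint cycles commute, ord(s) = lcm(7, 2) = 14.

14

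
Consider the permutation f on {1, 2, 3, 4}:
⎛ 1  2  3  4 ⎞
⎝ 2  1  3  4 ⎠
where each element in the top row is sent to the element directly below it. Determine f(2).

The entry below 2 in the array is 1, so f(2) = 1.

1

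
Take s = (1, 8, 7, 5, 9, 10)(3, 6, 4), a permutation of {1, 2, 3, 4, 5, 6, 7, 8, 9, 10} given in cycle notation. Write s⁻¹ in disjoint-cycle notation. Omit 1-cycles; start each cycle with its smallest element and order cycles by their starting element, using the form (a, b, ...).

(1, 10, 9, 5, 7, 8)(3, 4, 6)

If s sends a → b within a cycle, s⁻¹ sends b → a; equivalently, reverse each cycle.
After reversing and putting each cycle's least element first, s⁻¹ = (1, 10, 9, 5, 7, 8)(3, 4, 6).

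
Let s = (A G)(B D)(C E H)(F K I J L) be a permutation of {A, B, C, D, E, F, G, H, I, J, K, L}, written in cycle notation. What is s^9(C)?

C lies in the 3-cycle (C E H).
On a 3-cycle, s^3 is the identity, so s^9 = s^0 there (9 ≡ 0 mod 3).
So s^9(C) = C.

C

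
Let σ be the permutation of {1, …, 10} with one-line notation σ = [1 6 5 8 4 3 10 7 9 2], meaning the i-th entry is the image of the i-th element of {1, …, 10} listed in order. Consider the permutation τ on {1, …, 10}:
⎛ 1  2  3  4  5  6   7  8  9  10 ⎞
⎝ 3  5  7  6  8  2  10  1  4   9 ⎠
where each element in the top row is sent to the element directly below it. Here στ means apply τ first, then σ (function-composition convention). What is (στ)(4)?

3

(στ)(4) = σ(τ(4)). τ(4) = 6, then σ(6) = 3. So (στ)(4) = 3.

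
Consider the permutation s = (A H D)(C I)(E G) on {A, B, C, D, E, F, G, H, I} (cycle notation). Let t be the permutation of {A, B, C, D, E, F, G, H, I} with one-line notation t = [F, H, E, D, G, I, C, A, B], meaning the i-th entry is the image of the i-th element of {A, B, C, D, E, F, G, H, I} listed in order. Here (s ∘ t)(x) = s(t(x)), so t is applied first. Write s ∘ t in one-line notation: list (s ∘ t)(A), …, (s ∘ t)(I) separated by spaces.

F D G A E C I H B

(s ∘ t)(x) = s(t(x)). Computing each image: s(t(A)) = s(F) = F, s(t(B)) = s(H) = D, s(t(C)) = s(E) = G, s(t(D)) = s(D) = A, s(t(E)) = s(G) = E, s(t(F)) = s(I) = C, s(t(G)) = s(C) = I, s(t(H)) = s(A) = H, s(t(I)) = s(B) = B.
Hence s ∘ t = [F D G A E C I H B].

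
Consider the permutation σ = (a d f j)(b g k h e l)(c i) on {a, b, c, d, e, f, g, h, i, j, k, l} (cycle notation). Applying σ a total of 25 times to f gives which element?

j

f lies in the 4-cycle (a d f j).
Since the cycle has length 4, σ^25 acts on it the same as σ^1 (25 mod 4 = 1).
Stepping 1 place around the cycle: f → j.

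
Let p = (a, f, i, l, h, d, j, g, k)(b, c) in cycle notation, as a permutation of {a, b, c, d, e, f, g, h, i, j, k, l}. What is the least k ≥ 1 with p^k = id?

18

The cycle type of p is (9, 2, 1).
The order is lcm(9, 2) = 18.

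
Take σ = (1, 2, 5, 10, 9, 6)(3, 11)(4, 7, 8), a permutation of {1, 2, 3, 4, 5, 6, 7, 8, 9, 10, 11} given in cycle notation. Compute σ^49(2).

5

2 lies in the 6-cycle (1, 2, 5, 10, 9, 6).
On a 6-cycle, σ^6 is the identity, so σ^49 = σ^1 there (49 ≡ 1 mod 6).
Advancing 1 step from 2: 2 → 5.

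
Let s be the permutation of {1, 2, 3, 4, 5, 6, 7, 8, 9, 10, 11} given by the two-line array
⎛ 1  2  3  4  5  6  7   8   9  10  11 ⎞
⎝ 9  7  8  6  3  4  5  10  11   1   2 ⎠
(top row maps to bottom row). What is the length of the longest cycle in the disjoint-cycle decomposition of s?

Decomposing into disjoint cycles gives (1, 9, 11, 2, 7, 5, 3, 8, 10)(4, 6); the longest has length 9.

9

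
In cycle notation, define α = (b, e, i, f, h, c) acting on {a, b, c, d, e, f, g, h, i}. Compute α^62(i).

i lies in the 6-cycle (b, e, i, f, h, c).
On a 6-cycle, α^6 is the identity, so α^62 = α^2 there (62 ≡ 2 mod 6).
Advancing 2 steps from i: i → f → h.

h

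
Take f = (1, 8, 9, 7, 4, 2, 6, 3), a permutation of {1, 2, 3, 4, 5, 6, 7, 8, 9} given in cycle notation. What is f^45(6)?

7

6 lies in the 8-cycle (1, 8, 9, 7, 4, 2, 6, 3).
On an 8-cycle, f^8 is the identity, so f^45 = f^5 there (45 ≡ 5 mod 8).
Stepping 5 places around the cycle: 6 → 3 → 1 → 8 → 9 → 7.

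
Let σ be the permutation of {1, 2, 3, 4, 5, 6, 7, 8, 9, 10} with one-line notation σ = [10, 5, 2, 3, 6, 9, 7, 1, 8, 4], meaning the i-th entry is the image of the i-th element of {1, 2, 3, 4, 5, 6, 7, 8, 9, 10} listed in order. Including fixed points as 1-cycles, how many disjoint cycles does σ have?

The cycle decomposition is (1 10 4 3 2 5 6 9 8)(7), which has 2 cycles (counting 1-cycles).

2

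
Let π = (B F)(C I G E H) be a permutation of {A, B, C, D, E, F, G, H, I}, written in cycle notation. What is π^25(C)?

C

C lies in the 5-cycle (C I G E H).
Since the cycle has length 5, π^25 acts on it the same as π^0 (25 mod 5 = 0).
So π^25(C) = C.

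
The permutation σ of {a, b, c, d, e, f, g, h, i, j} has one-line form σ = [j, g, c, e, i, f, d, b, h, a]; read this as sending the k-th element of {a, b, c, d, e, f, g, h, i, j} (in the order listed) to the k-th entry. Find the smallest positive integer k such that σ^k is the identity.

The disjoint-cycle form of σ has cycle lengths 6, 2, 1, 1.
The order of σ is the least common multiple of its cycle lengths: lcm(6, 2) = 6.

6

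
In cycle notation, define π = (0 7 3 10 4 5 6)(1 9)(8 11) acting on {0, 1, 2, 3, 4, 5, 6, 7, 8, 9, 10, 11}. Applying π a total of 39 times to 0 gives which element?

4

0 lies in the 7-cycle (0 7 3 10 4 5 6).
Since the cycle has length 7, π^39 acts on it the same as π^4 (39 mod 7 = 4).
Stepping 4 places around the cycle: 0 → 7 → 3 → 10 → 4.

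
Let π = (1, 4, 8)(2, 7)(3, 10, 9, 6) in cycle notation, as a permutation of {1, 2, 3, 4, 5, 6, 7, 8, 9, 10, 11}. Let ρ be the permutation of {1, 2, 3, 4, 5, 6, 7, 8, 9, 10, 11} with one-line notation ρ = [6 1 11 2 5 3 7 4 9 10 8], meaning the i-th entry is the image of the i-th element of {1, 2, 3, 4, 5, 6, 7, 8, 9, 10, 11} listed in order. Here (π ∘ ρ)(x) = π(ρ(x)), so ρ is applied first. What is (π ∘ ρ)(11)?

ρ(11) = 8, then π(8) = 1; composing gives (π ∘ ρ)(11) = 1.

1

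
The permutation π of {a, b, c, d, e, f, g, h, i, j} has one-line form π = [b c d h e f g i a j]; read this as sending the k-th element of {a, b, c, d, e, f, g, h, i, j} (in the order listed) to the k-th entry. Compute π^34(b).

i

Tracing b → c → … returns to b after 6 steps, so b lies in a 6-cycle (a b c d h i).
Since the cycle has length 6, π^34 acts on it the same as π^4 (34 mod 6 = 4).
Stepping 4 places around the cycle: b → c → d → h → i.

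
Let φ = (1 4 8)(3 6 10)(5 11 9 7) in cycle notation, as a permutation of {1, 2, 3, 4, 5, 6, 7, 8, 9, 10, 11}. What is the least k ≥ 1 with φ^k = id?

The disjoint cycles have lengths 4, 3, 3, 1.
The order is lcm(4, 3, 3) = 12.

12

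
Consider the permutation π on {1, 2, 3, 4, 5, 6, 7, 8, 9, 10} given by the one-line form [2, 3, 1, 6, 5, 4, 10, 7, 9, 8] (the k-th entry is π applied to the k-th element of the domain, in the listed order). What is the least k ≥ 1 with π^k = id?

6

Writing π as disjoint cycles, the cycle lengths are 3, 3, 2, 1, 1.
The order is lcm(3, 3, 2) = 6.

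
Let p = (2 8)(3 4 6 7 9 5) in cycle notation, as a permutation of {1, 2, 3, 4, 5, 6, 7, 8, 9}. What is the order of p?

6

The cycle type of p is (6, 2, 1).
The order is lcm(6, 2) = 6.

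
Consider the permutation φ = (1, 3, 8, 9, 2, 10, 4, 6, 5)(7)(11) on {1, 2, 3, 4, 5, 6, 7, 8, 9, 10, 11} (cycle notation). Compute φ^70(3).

5

3 lies in the 9-cycle (1, 3, 8, 9, 2, 10, 4, 6, 5).
Since the cycle has length 9, φ^70 acts on it the same as φ^7 (70 mod 9 = 7).
Advancing 7 steps from 3: 3 → 8 → 9 → 2 → 10 → 4 → 6 → 5.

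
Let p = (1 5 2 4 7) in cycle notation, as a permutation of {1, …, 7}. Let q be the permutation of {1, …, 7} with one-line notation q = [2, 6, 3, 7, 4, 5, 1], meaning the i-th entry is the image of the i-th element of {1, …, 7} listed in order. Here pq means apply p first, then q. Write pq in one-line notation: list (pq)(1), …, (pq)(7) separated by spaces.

(pq)(x) = q(p(x)). Computing each image: q(p(1)) = q(5) = 4, q(p(2)) = q(4) = 7, q(p(3)) = q(3) = 3, q(p(4)) = q(7) = 1, q(p(5)) = q(2) = 6, q(p(6)) = q(6) = 5, q(p(7)) = q(1) = 2.
Hence pq = [4 7 3 1 6 5 2].

4 7 3 1 6 5 2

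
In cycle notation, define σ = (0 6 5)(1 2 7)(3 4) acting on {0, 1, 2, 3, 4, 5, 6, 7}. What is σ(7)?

In the cycle (1 2 7), 7 is followed by 1, so σ(7) = 1.

1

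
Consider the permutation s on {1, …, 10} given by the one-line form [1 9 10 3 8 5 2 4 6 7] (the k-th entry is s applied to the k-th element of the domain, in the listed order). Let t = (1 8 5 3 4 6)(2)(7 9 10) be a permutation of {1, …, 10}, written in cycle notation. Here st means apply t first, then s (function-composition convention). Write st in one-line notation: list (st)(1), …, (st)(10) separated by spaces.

(st)(x) = s(t(x)). Computing each image: s(t(1)) = s(8) = 4, s(t(2)) = s(2) = 9, s(t(3)) = s(4) = 3, s(t(4)) = s(6) = 5, s(t(5)) = s(3) = 10, s(t(6)) = s(1) = 1, s(t(7)) = s(9) = 6, s(t(8)) = s(5) = 8, s(t(9)) = s(10) = 7, s(t(10)) = s(7) = 2.
Hence st = [4 9 3 5 10 1 6 8 7 2].

4 9 3 5 10 1 6 8 7 2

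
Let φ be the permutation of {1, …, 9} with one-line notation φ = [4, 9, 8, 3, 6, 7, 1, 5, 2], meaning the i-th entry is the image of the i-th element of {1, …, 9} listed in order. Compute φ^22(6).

Tracing 6 → 7 → … returns to 6 after 7 steps, so 6 lies in a 7-cycle (1, 4, 3, 8, 5, 6, 7).
On a 7-cycle, φ^7 is the identity, so φ^22 = φ^1 there (22 ≡ 1 mod 7).
Advancing 1 step from 6: 6 → 7.

7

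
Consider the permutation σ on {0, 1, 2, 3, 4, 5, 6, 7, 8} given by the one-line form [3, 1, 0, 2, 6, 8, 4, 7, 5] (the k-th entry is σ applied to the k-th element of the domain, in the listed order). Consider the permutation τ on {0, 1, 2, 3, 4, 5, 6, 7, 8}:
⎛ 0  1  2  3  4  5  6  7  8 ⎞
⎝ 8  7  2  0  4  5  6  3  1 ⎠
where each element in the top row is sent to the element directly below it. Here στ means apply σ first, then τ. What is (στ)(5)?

1

First apply σ: σ(5) = 8, then τ(8) = 1. Thus (στ)(5) = 1.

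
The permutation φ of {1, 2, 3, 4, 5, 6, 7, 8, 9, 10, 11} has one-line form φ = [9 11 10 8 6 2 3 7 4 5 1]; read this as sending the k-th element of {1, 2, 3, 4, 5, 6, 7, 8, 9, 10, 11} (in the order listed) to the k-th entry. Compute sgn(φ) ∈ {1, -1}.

In disjoint-cycle form the cycle lengths are 11.
A cycle is odd iff its length is even; φ has 0 even-length cycles, so sgn(φ) = (−1)^0 and φ is even.

1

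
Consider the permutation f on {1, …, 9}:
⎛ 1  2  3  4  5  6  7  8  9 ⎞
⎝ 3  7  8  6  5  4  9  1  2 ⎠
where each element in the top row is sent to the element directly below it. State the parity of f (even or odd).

In disjoint-cycle form the cycle lengths are 3, 3, 2, 1.
A cycle of length ℓ contributes ℓ−1 transpositions, so f is a product of 2 + 2 + 1 = 5 transpositions — odd.

odd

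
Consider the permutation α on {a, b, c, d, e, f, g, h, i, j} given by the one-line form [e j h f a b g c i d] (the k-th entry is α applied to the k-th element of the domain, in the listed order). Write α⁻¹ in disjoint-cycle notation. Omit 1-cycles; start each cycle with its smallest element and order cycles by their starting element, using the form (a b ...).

The cycle decomposition of α is (a e)(b j d f)(c h).
Reversing each cycle (and rotating so the smallest element leads) gives α⁻¹ = (a e)(b f d j)(c h).

(a e)(b f d j)(c h)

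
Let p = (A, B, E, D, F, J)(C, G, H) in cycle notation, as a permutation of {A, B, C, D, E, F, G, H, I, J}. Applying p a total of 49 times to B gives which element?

E

B lies in the 6-cycle (A, B, E, D, F, J).
On a 6-cycle, p^6 is the identity, so p^49 = p^1 there (49 ≡ 1 mod 6).
Advancing 1 step from B: B → E.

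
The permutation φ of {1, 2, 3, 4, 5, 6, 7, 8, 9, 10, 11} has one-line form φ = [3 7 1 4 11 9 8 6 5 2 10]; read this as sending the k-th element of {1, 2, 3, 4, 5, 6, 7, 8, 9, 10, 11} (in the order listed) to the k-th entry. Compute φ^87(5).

9

Tracing 5 → 11 → … returns to 5 after 8 steps, so 5 lies in an 8-cycle (2 7 8 6 9 5 11 10).
Powers repeat with period 8 on this cycle, and 87 mod 8 = 7, so φ^87(5) = φ^7(5).
Stepping 7 places around the cycle: 5 → 11 → 10 → 2 → 7 → 8 → 6 → 9.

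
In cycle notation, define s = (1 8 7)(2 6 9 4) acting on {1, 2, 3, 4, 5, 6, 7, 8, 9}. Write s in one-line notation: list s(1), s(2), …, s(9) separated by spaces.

8 6 3 2 5 9 1 7 4

Reading each image from the cycles: 1→8, 2→6, 3→3, 4→2, 5→5, 6→9, 7→1, 8→7, 9→4.
Listing these in domain order gives 8 6 3 2 5 9 1 7 4.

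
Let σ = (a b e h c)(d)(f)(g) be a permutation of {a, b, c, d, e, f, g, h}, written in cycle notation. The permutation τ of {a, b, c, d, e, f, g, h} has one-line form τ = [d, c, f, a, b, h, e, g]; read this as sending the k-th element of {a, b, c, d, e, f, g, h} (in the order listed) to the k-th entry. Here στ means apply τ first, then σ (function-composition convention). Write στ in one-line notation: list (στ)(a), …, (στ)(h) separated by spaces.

(στ)(x) = σ(τ(x)). Computing each image: σ(τ(a)) = σ(d) = d, σ(τ(b)) = σ(c) = a, σ(τ(c)) = σ(f) = f, σ(τ(d)) = σ(a) = b, σ(τ(e)) = σ(b) = e, σ(τ(f)) = σ(h) = c, σ(τ(g)) = σ(e) = h, σ(τ(h)) = σ(g) = g.
Hence στ = [d a f b e c h g].

d a f b e c h g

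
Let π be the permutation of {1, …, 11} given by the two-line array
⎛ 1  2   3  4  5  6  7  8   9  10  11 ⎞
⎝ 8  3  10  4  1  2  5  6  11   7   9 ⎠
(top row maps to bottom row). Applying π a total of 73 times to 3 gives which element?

10

Tracing 3 → 10 → … returns to 3 after 8 steps, so 3 lies in an 8-cycle (1 8 6 2 3 10 7 5).
Powers repeat with period 8 on this cycle, and 73 mod 8 = 1, so π^73(3) = π^1(3).
Stepping 1 place around the cycle: 3 → 10.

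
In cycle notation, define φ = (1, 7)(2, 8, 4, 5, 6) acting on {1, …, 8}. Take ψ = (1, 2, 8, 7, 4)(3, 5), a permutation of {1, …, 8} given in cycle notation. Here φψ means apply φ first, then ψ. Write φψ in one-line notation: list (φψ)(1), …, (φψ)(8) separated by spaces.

4 7 5 3 6 8 2 1

(φψ)(x) = ψ(φ(x)). Computing each image: ψ(φ(1)) = ψ(7) = 4, ψ(φ(2)) = ψ(8) = 7, ψ(φ(3)) = ψ(3) = 5, ψ(φ(4)) = ψ(5) = 3, ψ(φ(5)) = ψ(6) = 6, ψ(φ(6)) = ψ(2) = 8, ψ(φ(7)) = ψ(1) = 2, ψ(φ(8)) = ψ(4) = 1.
Hence φψ = [4 7 5 3 6 8 2 1].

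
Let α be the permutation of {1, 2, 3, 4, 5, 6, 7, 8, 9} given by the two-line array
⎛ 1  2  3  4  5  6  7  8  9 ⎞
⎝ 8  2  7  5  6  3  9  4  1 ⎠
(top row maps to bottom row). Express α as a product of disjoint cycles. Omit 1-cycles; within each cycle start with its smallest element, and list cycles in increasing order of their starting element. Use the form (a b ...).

Iterating α from 1 gives 1 → 8 → 4 → 5 → 6 → 3 → 7 → 9 → 1; that is the 8-cycle (1 8 4 5 6 3 7 9).
Continuing from each remaining unvisited element yields (1 8 4 5 6 3 7 9).

(1 8 4 5 6 3 7 9)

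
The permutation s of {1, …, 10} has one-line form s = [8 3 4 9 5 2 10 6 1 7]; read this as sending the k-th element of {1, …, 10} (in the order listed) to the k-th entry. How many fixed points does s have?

The fixed points (elements with s(x) = x) are {5}, so there is 1.

1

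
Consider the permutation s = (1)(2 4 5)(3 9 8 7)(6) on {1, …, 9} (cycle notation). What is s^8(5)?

4

5 lies in the 3-cycle (2 4 5).
Since the cycle has length 3, s^8 acts on it the same as s^2 (8 mod 3 = 2).
Advancing 2 steps from 5: 5 → 2 → 4.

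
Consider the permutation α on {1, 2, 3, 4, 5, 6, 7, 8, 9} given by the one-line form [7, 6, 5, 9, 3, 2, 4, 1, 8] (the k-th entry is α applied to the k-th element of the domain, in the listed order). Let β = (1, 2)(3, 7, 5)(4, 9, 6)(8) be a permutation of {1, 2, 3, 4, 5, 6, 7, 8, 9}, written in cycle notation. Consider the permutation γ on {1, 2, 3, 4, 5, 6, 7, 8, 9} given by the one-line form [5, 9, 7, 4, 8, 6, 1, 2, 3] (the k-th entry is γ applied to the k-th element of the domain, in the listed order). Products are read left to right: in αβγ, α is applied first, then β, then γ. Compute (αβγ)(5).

1

Apply the permutations in order: α(5) = 3, then β(3) = 7, then γ(7) = 1. So (αβγ)(5) = 1.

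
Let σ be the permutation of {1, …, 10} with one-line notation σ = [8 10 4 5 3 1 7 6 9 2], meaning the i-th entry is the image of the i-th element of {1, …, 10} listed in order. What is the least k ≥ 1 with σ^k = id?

6

Writing σ as disjoint cycles, the cycle lengths are 3, 3, 2, 1, 1.
The order is lcm(3, 3, 2) = 6.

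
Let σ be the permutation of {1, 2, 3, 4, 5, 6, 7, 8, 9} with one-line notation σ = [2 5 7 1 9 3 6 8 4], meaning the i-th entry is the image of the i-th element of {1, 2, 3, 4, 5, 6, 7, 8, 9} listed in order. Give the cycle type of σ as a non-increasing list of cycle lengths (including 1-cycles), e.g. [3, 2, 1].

The disjoint cycles are (1 2 5 9 4)(3 7 6)(8), with lengths 5, 3, 1 in non-increasing order.

[5, 3, 1]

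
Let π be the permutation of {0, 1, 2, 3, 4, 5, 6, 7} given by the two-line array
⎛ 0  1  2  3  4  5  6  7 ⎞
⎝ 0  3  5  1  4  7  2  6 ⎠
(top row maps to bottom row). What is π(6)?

2

The entry below 6 in the array is 2, so π(6) = 2.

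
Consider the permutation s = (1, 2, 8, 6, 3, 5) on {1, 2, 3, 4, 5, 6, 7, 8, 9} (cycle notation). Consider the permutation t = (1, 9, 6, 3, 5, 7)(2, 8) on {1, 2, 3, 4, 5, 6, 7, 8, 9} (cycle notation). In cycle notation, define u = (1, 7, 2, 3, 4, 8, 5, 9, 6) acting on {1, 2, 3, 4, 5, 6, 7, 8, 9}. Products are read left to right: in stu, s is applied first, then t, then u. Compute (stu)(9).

Chase 9: s(9) = 9; t(9) = 6; u(6) = 1. Hence (stu)(9) = 1.

1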